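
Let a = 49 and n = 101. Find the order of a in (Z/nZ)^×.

ord(49) | φ(101) = 101 − 1 = 100 = 2^2 · 5^2.
Divisors of 100: 1, 2, 4, 5, 10, 20, 25, 50, 100.
Evaluate successive powers at the divisors of 100:
49^1 ≡ 49
49^2 ≡ 78
49^4 ≡ 24
49^5 ≡ 65
49^10 ≡ 84
49^20 ≡ 87
49^25 ≡ 100
49^50 ≡ 1
The smallest such exponent is 50, so the order of 49 is 50.

50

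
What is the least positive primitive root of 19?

2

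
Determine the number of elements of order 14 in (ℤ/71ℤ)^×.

6

φ(71) = 71 − 1 = 70 = 2 · 5 · 7.
In a cyclic group of order 70, there are φ(d) elements of order d for each divisor d of 70, and zero for non-divisors.
14 = 2 · 7 divides 70, and φ(14) = 6.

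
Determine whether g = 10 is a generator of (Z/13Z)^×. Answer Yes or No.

φ(13) = 13 − 1 = 12 = 2^2 · 3.
It suffices to check that the order of 10 is not a proper divisor of 12: compute 10^(12/q) for q ∈ {2, 3}.
10^6 ≡ 1 (mod 13)  [q = 2: ≡ 1 ✗]
10^4 ≡ 3 (mod 13)  [q = 3: ≢ 1 ✓]
The check at q = 2 fails, so 10 generates a proper subgroup.

No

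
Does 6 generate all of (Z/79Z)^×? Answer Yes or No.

Yes

φ(79) = 79 − 1 = 78 = 2 · 3 · 13.
6 is a primitive root mod 79 iff 6^(φ(79)/q) ≢ 1 for every prime q | φ(79), i.e. q ∈ {2, 3, 13}.
6^39 ≡ 78 (mod 79)  [q = 2: ≢ 1 ✓]
6^26 ≡ 55 (mod 79)  [q = 3: ≢ 1 ✓]
6^6 ≡ 46 (mod 79)  [q = 13: ≢ 1 ✓]
All checks pass, so 6 has order 78 and is a primitive root modulo 79.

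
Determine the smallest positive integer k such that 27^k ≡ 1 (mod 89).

By Lagrange's theorem, ord_89(27) divides φ(89) = 89 − 1 = 88 = 2^3 · 11.
Divisors of 88: 1, 2, 4, 8, 11, 22, 44, 88.
Test each divisor d:
27^1 ≡ 27
27^2 ≡ 17
27^4 ≡ 22
27^8 ≡ 39
27^11 ≡ 12
27^22 ≡ 55
27^44 ≡ 88
27^88 ≡ 1
So ord_89(27) = 88.

88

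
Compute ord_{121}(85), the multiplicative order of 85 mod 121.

110

By Lagrange's theorem, ord_121(85) divides φ(121) = φ(11^2) = 11·(11−1) = 110 = 2 · 5 · 11.
Divisors of 110: 1, 2, 5, 10, 11, 22, 55, 110.
Evaluate successive powers at the divisors of 110:
85^1 ≡ 85 (mod 121)
85^2 ≡ 86 (mod 121)
85^5 ≡ 65 (mod 121)
85^10 ≡ 111 (mod 121)
85^11 ≡ 118 (mod 121)
85^22 ≡ 9 (mod 121)
85^55 ≡ 120 (mod 121)
85^110 ≡ 1 (mod 121) ✓
Hence ord(85) = 110.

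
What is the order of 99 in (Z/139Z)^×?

The order of 99 must divide φ(139) = 139 − 1 = 138 = 2 · 3 · 23.
Divisors of 138: 1, 2, 3, 6, 23, 46, 69, 138.
Test each divisor d:
99^1 ≡ 99 (mod 139)
99^2 ≡ 71 (mod 139)
99^3 ≡ 79 (mod 139)
99^6 ≡ 125 (mod 139)
99^23 ≡ 96 (mod 139)
99^46 ≡ 42 (mod 139)
99^69 ≡ 1 (mod 139) ✓
Therefore the multiplicative order of 99 modulo 139 is 69.

69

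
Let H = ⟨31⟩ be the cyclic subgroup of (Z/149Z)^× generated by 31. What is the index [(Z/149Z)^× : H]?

4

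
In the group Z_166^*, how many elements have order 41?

40

φ(166) = φ(2)·φ(83) = 1·82 = 82 = 2 · 41.
(Z/166Z)^× is cyclic (|G| = 82); a cyclic group of order m has exactly φ(d) elements of each order d | m, and none otherwise.
41 | 82, and φ(41) = 41 − 1 = 40.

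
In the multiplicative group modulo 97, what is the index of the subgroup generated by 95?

The order of 95 must divide φ(97) = 97 − 1 = 96 = 2^5 · 3.
Divisors of 96: 1, 2, 3, 4, 6, 8, 12, 16, 24, 32, 48, 96.
Compute 95^d (mod 97) for the divisors d until we hit 1:
95^1 ≡ 95
95^2 ≡ 4
95^3 ≡ 89
95^4 ≡ 16
95^6 ≡ 64
95^8 ≡ 62
95^12 ≡ 22
95^16 ≡ 61
95^24 ≡ 96
95^32 ≡ 35
95^48 ≡ 1
Thus |⟨95⟩| = ord(95) = 48.
[(Z/97Z)^× : ⟨95⟩] = 96/48 = 2.

2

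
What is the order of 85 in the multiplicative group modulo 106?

52

Since 85 ∈ (Z/106Z)^×, its order divides φ(106) = φ(2)·φ(53) = 1·52 = 52 = 2^2 · 13.
Divisors of 52: 1, 2, 4, 13, 26, 52.
Check 85^d mod 106 for each divisor in increasing order:
85^1 ≡ 85 (mod 106)
85^2 ≡ 17 (mod 106)
85^4 ≡ 77 (mod 106)
85^13 ≡ 83 (mod 106)
85^26 ≡ 105 (mod 106)
85^52 ≡ 1 (mod 106) ✓
Therefore the multiplicative order of 85 modulo 106 is 52.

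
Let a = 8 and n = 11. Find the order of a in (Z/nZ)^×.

10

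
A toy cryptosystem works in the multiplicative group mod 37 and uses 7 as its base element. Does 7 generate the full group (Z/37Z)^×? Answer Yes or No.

φ(37) = 37 − 1 = 36 = 2^2 · 3^2.
It suffices to check that the order of 7 is not a proper divisor of 36: compute 7^(36/q) for q ∈ {2, 3}.
7^18 ≡ 1 (mod 37)  [q = 2: ≡ 1 ✗]
7^12 ≡ 10 (mod 37)  [q = 3: ≢ 1 ✓]
The check at q = 2 fails, so 7 generates a proper subgroup.

No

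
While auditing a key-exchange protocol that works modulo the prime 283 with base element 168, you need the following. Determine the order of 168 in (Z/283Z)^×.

ord(168) | φ(283) = 283 − 1 = 282 = 2 · 3 · 47.
Divisors of 282: 1, 2, 3, 6, 47, 94, 141, 282.
Compute 168^d (mod 283) for the divisors d until we hit 1:
168^1 ≡ 168
168^2 ≡ 207
168^3 ≡ 250
168^6 ≡ 240
168^47 ≡ 1
Hence ord(168) = 47.

47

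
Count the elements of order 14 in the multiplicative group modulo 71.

φ(71) = 71 − 1 = 70 = 2 · 5 · 7.
In a cyclic group of order 70, there are φ(d) elements of order d for each divisor d of 70, and zero for non-divisors.
14 = 2 · 7 divides 70, and φ(14) = 6.

6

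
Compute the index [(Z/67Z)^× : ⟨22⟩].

6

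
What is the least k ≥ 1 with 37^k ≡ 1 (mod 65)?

12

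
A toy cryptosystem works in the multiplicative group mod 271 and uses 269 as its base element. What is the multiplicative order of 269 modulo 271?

By Lagrange's theorem, ord_271(269) divides φ(271) = 271 − 1 = 270 = 2 · 3^3 · 5.
Divisors of 270: 1, 2, 3, 5, 6, 9, 10, 15, 18, 27, 30, 45, 54, 90, 135, 270.
Compute 269^d (mod 271) for the divisors d until we hit 1:
269^1 ≡ 269
269^2 ≡ 4
269^3 ≡ 263
269^5 ≡ 239
269^6 ≡ 64
269^9 ≡ 30
269^10 ≡ 211
269^15 ≡ 23
269^18 ≡ 87
269^27 ≡ 171
269^30 ≡ 258
269^45 ≡ 243
269^54 ≡ 244
269^90 ≡ 242
269^135 ≡ 270
269^270 ≡ 1
The smallest such exponent is 270, so the order of 269 is 270.

270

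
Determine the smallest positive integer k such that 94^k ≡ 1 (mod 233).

232

By Lagrange's theorem, ord_233(94) divides φ(233) = 233 − 1 = 232 = 2^3 · 29.
Divisors of 232: 1, 2, 4, 8, 29, 58, 116, 232.
Compute 94^d (mod 233) for the divisors d until we hit 1:
94^1 ≡ 94
94^2 ≡ 215
94^4 ≡ 91
94^8 ≡ 126
94^29 ≡ 136
94^58 ≡ 89
94^116 ≡ 232
94^232 ≡ 1
So ord_233(94) = 232.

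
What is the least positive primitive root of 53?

φ(53) = 53 − 1 = 52 = 2^2 · 13.
g is a primitive root iff g^(52/q) ≢ 1 (mod 53) for each prime q ∈ {2, 13}.
g = 2: 2^26 ≡ 52; 2^4 ≡ 16 — none is 1, so 2 is a primitive root.
So 2 is the smallest generator of (Z/53Z)^×.

2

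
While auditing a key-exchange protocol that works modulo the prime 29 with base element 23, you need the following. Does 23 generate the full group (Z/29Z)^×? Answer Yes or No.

No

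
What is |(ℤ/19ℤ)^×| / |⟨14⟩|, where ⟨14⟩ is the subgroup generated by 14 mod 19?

1

Since 14 ∈ (Z/19Z)^×, its order divides φ(19) = 19 − 1 = 18 = 2 · 3^2.
Divisors of 18: 1, 2, 3, 6, 9, 18.
Test each divisor d:
14^1 ≡ 14
14^2 ≡ 6
14^3 ≡ 8
14^6 ≡ 7
14^9 ≡ 18
14^18 ≡ 1
The order of 14 is 18, so the subgroup it generates has 18 elements.
[(Z/19Z)^× : ⟨14⟩] = 18/18 = 1.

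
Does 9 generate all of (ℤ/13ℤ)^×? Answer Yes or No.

No

φ(13) = 13 − 1 = 12 = 2^2 · 3.
An element g generates (Z/13Z)^× iff g^(12/q) ≢ 1 (mod 13) for each prime q ∈ {2, 3}.
9^6 ≡ 1 (mod 13)  [q = 2: ≡ 1 ✗]
9^4 ≡ 9 (mod 13)  [q = 3: ≢ 1 ✓]
9^6 ≡ 1 shows ord(9) | 6, strictly less than φ(13); not a primitive root.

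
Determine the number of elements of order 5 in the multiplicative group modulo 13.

φ(13) = 13 − 1 = 12 = 2^2 · 3.
In a cyclic group of order 12, there are φ(d) elements of order d for each divisor d of 12, and zero for non-divisors.
Here 12 is not a multiple of 5, so there are no elements of order 5.

0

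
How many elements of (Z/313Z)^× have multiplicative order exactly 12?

4

φ(313) = 313 − 1 = 312 = 2^3 · 3 · 13.
Since (Z/313Z)^× is cyclic of order 312, the number of elements of order d is φ(d) when d | 312 and 0 otherwise.
12 = 2^2 · 3 divides 312, and φ(12) = 4.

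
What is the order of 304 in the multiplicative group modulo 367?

122

The order of 304 must divide φ(367) = 367 − 1 = 366 = 2 · 3 · 61.
Divisors of 366: 1, 2, 3, 6, 61, 122, 183, 366.
Evaluate successive powers at the divisors of 366:
304^1 ≡ 304 (mod 367)
304^2 ≡ 299 (mod 367)
304^3 ≡ 247 (mod 367)
304^6 ≡ 87 (mod 367)
304^61 ≡ 366 (mod 367)
304^122 ≡ 1 (mod 367) ✓
The smallest such exponent is 122, so the order of 304 is 122.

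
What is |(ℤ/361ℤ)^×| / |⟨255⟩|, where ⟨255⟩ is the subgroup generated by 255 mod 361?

3

ord(255) | φ(361) = φ(19^2) = 19·(19−1) = 342 = 2 · 3^2 · 19.
Divisors of 342: 1, 2, 3, 6, 9, 18, 19, 38, 57, 114, 171, 342.
Evaluate successive powers at the divisors of 342:
255^1 ≡ 255
255^2 ≡ 45
255^3 ≡ 284
255^6 ≡ 153
255^9 ≡ 132
255^18 ≡ 96
255^19 ≡ 293
255^38 ≡ 292
255^57 ≡ 360
255^114 ≡ 1
Thus |⟨255⟩| = ord(255) = 114.
The index is φ(361) / ord(255) = 342 / 114 = 3.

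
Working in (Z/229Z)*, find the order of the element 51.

By Lagrange's theorem, ord_229(51) divides φ(229) = 229 − 1 = 228 = 2^2 · 3 · 19.
Divisors of 228: 1, 2, 3, 4, 6, 12, 19, 38, 57, 76, 114, 228.
Test each divisor d:
51^1 ≡ 51 (mod 229)
51^2 ≡ 82 (mod 229)
51^3 ≡ 60 (mod 229)
51^4 ≡ 83 (mod 229)
51^6 ≡ 165 (mod 229)
51^12 ≡ 203 (mod 229)
51^19 ≡ 134 (mod 229)
51^38 ≡ 94 (mod 229)
51^57 ≡ 1 (mod 229) ✓
The smallest such exponent is 57, so the order of 51 is 57.

57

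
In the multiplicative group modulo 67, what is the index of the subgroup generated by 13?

1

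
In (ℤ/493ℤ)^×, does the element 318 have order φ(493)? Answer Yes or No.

No

493 = 17 · 29 is a product of two distinct odd primes, so (Z/493Z)^× ≅ (Z/17Z)^× × (Z/29Z)^× is not cyclic.
No primitive root modulo 493 exists; in particular 318 is not one.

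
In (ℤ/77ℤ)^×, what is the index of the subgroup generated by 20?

ord(20) | φ(77) = φ(7·11) = (7−1)·(11−1) = 6·10 = 60 = 2^2 · 3 · 5.
Divisors of 60: 1, 2, 3, 4, 5, 6, 10, 12, 15, 20, 30, 60.
Compute 20^d (mod 77) for the divisors d until we hit 1:
20^1 ≡ 20 (mod 77)
20^2 ≡ 15 (mod 77)
20^3 ≡ 69 (mod 77)
20^4 ≡ 71 (mod 77)
20^5 ≡ 34 (mod 77)
20^6 ≡ 64 (mod 77)
20^10 ≡ 1 (mod 77) ✓
The order of 20 is 10, so the subgroup it generates has 10 elements.
Index = |(Z/77Z)^×| / |⟨20⟩| = 60 / 10 = 6.

6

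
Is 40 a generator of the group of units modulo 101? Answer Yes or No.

Yes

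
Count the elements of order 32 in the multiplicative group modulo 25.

0

φ(25) = φ(5^2) = 5·(5−1) = 20 = 2^2 · 5.
(Z/25Z)^× is cyclic (|G| = 20); a cyclic group of order m has exactly φ(d) elements of each order d | m, and none otherwise.
Since 32 ∤ 20, the count is 0.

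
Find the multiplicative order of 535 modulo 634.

79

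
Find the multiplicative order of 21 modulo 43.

The order of 21 must divide φ(43) = 43 − 1 = 42 = 2 · 3 · 7.
Divisors of 42: 1, 2, 3, 6, 7, 14, 21, 42.
Compute 21^d (mod 43) for the divisors d until we hit 1:
21^1 ≡ 21
21^2 ≡ 11
21^3 ≡ 16
21^6 ≡ 41
21^7 ≡ 1
Therefore the multiplicative order of 21 modulo 43 is 7.

7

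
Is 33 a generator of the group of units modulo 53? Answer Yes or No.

Yes

φ(53) = 53 − 1 = 52 = 2^2 · 13.
Test 33^(52/q) mod 53 for each prime factor q of 52:
33^26 ≡ 52 (mod 53)  [q = 2: ≢ 1 ✓]
33^4 ≡ 46 (mod 53)  [q = 13: ≢ 1 ✓]
All checks pass, so 33 has order 52 and is a primitive root modulo 53.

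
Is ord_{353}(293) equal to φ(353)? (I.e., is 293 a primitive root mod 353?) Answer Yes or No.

φ(353) = 353 − 1 = 352 = 2^5 · 11.
Test 293^(352/q) mod 353 for each prime factor q of 352:
293^176 ≡ 1 (mod 353)  [q = 2: ≡ 1 ✗]
293^32 ≡ 1 (mod 353)  [q = 11: ≡ 1 ✗]
293^176 ≡ 1 shows ord(293) | 176, strictly less than φ(353); not a primitive root.

No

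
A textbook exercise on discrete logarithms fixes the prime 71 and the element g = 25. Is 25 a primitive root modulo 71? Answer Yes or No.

φ(71) = 71 − 1 = 70 = 2 · 5 · 7.
It suffices to check that the order of 25 is not a proper divisor of 70: compute 25^(70/q) for q ∈ {2, 5, 7}.
25^35 ≡ 1 (mod 71)  [q = 2: ≡ 1 ✗]
25^14 ≡ 54 (mod 71)  [q = 5: ≢ 1 ✓]
25^10 ≡ 1 (mod 71)  [q = 7: ≡ 1 ✗]
The check at q = 2 fails, so 25 generates a proper subgroup.

No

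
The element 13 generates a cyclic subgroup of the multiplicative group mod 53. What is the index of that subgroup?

4

The order of 13 must divide φ(53) = 53 − 1 = 52 = 2^2 · 13.
Divisors of 52: 1, 2, 4, 13, 26, 52.
Compute 13^d (mod 53) for the divisors d until we hit 1:
13^1 ≡ 13
13^2 ≡ 10
13^4 ≡ 47
13^13 ≡ 1
The order of 13 is 13, so the subgroup it generates has 13 elements.
Index = |(Z/53Z)^×| / |⟨13⟩| = 52 / 13 = 4.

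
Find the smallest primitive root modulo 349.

2

φ(349) = 349 − 1 = 348 = 2^2 · 3 · 29.
g is a primitive root iff g^(348/q) ≢ 1 (mod 349) for each prime q ∈ {2, 3, 29}.
g = 2: 2^174 ≡ 348; 2^116 ≡ 226; 2^12 ≡ 257 — none is 1, so 2 is a primitive root.
So 2 is the smallest generator of (Z/349Z)^×.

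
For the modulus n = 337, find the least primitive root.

10

φ(337) = 337 − 1 = 336 = 2^4 · 3 · 7.
g is a primitive root iff g^(336/q) ≢ 1 (mod 337) for each prime q ∈ {2, 3, 7}.
g = 2: 2^168 ≡ 1 — hits 1, so not a primitive root.
g = 3: 3^168 ≡ 1 — hits 1, so not a primitive root.
g = 4: 4^168 ≡ 1 — hits 1, so not a primitive root.
g = 5: 5^168 ≡ 336; 5^112 ≡ 1 — hits 1, so not a primitive root.
g = 6: 6^168 ≡ 1 — hits 1, so not a primitive root.
g = 7: 7^168 ≡ 1 — hits 1, so not a primitive root.
g = 8: 8^168 ≡ 1 — hits 1, so not a primitive root.
g = 9: 9^168 ≡ 1 — hits 1, so not a primitive root.
g = 10: 10^168 ≡ 336; 10^112 ≡ 128; 10^48 ≡ 175 — none is 1, so 10 is a primitive root.
So 10 is the smallest generator of (Z/337Z)^×.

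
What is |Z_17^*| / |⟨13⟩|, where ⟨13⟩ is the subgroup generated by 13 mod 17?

4

Since 13 ∈ (Z/17Z)^×, its order divides φ(17) = 17 − 1 = 16 = 2^4.
Divisors of 16: 1, 2, 4, 8, 16.
Compute 13^d (mod 17) for the divisors d until we hit 1:
13^1 ≡ 13 (mod 17)
13^2 ≡ 16 (mod 17)
13^4 ≡ 1 (mod 17) ✓
The order of 13 is 4, so the subgroup it generates has 4 elements.
Index = |(Z/17Z)^×| / |⟨13⟩| = 16 / 4 = 4.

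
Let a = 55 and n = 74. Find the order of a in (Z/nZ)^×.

36

Since 55 ∈ (Z/74Z)^×, its order divides φ(74) = φ(2)·φ(37) = 1·36 = 36 = 2^2 · 3^2.
Divisors of 36: 1, 2, 3, 4, 6, 9, 12, 18, 36.
Test each divisor d:
55^1 ≡ 55
55^2 ≡ 65
55^3 ≡ 23
55^4 ≡ 7
55^6 ≡ 11
55^9 ≡ 31
55^12 ≡ 47
55^18 ≡ 73
55^36 ≡ 1
Hence ord(55) = 36.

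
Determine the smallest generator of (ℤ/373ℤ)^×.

φ(373) = 373 − 1 = 372 = 2^2 · 3 · 31.
g is a primitive root iff g^(372/q) ≢ 1 (mod 373) for each prime q ∈ {2, 3, 31}.
g = 2: 2^186 ≡ 372; 2^124 ≡ 284; 2^12 ≡ 366 — none is 1, so 2 is a primitive root.
Hence the least primitive root of 373 is 2.

2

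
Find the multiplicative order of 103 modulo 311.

310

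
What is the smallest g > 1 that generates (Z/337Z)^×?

φ(337) = 337 − 1 = 336 = 2^4 · 3 · 7.
Test candidates g = 2, 3, … against the prime factors q ∈ {2, 3, 7} of φ(337): g is a generator iff g^(336/q) ≢ 1 for every such q.
g = 2: 2^168 ≡ 1 — hits 1, so not a primitive root.
g = 3: 3^168 ≡ 1 — hits 1, so not a primitive root.
g = 4: 4^168 ≡ 1 — hits 1, so not a primitive root.
g = 5: 5^168 ≡ 336; 5^112 ≡ 1 — hits 1, so not a primitive root.
g = 6: 6^168 ≡ 1 — hits 1, so not a primitive root.
g = 7: 7^168 ≡ 1 — hits 1, so not a primitive root.
g = 8: 8^168 ≡ 1 — hits 1, so not a primitive root.
g = 9: 9^168 ≡ 1 — hits 1, so not a primitive root.
g = 10: 10^168 ≡ 336; 10^112 ≡ 128; 10^48 ≡ 175 — none is 1, so 10 is a primitive root.
So 10 is the smallest generator of (Z/337Z)^×.

10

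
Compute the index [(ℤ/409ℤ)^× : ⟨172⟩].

1

The order of 172 must divide φ(409) = 409 − 1 = 408 = 2^3 · 3 · 17.
Divisors of 408: 1, 2, 3, 4, 6, 8, 12, 17, 24, 34, 51, 68, 102, 136, 204, 408.
Evaluate successive powers at the divisors of 408:
172^1 ≡ 172 (mod 409)
172^2 ≡ 136 (mod 409)
172^3 ≡ 79 (mod 409)
172^4 ≡ 91 (mod 409)
172^6 ≡ 106 (mod 409)
172^8 ≡ 101 (mod 409)
172^12 ≡ 193 (mod 409)
172^17 ≡ 371 (mod 409)
172^24 ≡ 30 (mod 409)
172^34 ≡ 217 (mod 409)
172^51 ≡ 343 (mod 409)
172^68 ≡ 54 (mod 409)
172^102 ≡ 266 (mod 409)
172^136 ≡ 53 (mod 409)
172^204 ≡ 408 (mod 409)
172^408 ≡ 1 (mod 409) ✓
The order of 172 is 408, so the subgroup it generates has 408 elements.
Index = |(Z/409Z)^×| / |⟨172⟩| = 408 / 408 = 1.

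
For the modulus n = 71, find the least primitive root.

φ(71) = 71 − 1 = 70 = 2 · 5 · 7.
g is a primitive root iff g^(70/q) ≢ 1 (mod 71) for each prime q ∈ {2, 5, 7}.
g = 2: 2^35 ≡ 1 — hits 1, so not a primitive root.
g = 3: 3^35 ≡ 1 — hits 1, so not a primitive root.
g = 4: 4^35 ≡ 1 — hits 1, so not a primitive root.
g = 5: 5^35 ≡ 1 — hits 1, so not a primitive root.
g = 6: 6^35 ≡ 1 — hits 1, so not a primitive root.
g = 7: 7^35 ≡ 70; 7^14 ≡ 54; 7^10 ≡ 45 — none is 1, so 7 is a primitive root.
So 7 is the smallest generator of (Z/71Z)^×.

7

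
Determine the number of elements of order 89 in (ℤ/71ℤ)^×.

φ(71) = 71 − 1 = 70 = 2 · 5 · 7.
Since (Z/71Z)^× is cyclic of order 70, the number of elements of order d is φ(d) when d | 70 and 0 otherwise.
Since 89 ∤ 70, the count is 0.

0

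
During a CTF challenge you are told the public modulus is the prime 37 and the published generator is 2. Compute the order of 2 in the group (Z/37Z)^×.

36

ord(2) | φ(37) = 37 − 1 = 36 = 2^2 · 3^2.
Divisors of 36: 1, 2, 3, 4, 6, 9, 12, 18, 36.
Check 2^d mod 37 for each divisor in increasing order:
2^1 ≡ 2 (mod 37)
2^2 ≡ 4 (mod 37)
2^3 ≡ 8 (mod 37)
2^4 ≡ 16 (mod 37)
2^6 ≡ 27 (mod 37)
2^9 ≡ 31 (mod 37)
2^12 ≡ 26 (mod 37)
2^18 ≡ 36 (mod 37)
2^36 ≡ 1 (mod 37) ✓
Therefore the multiplicative order of 2 modulo 37 is 36.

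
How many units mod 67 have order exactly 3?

φ(67) = 67 − 1 = 66 = 2 · 3 · 11.
(Z/67Z)^× is cyclic (|G| = 66); a cyclic group of order m has exactly φ(d) elements of each order d | m, and none otherwise.
3 | 66, and φ(3) = 3 − 1 = 2.

2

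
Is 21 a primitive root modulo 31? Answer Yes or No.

Yes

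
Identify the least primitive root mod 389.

2

φ(389) = 389 − 1 = 388 = 2^2 · 97.
g is a primitive root iff g^(388/q) ≢ 1 (mod 389) for each prime q ∈ {2, 97}.
g = 2: 2^194 ≡ 388; 2^4 ≡ 16 — none is 1, so 2 is a primitive root.
Hence the least primitive root of 389 is 2.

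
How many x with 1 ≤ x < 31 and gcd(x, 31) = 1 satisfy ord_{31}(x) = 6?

2

φ(31) = 31 − 1 = 30 = 2 · 3 · 5.
Since (Z/31Z)^× is cyclic of order 30, the number of elements of order d is φ(d) when d | 30 and 0 otherwise.
6 = 2 · 3 divides 30, and φ(6) = 2.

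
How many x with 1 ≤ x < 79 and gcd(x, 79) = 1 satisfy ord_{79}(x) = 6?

φ(79) = 79 − 1 = 78 = 2 · 3 · 13.
Since (Z/79Z)^× is cyclic of order 78, the number of elements of order d is φ(d) when d | 78 and 0 otherwise.
6 = 2 · 3 divides 78, and φ(6) = 2.

2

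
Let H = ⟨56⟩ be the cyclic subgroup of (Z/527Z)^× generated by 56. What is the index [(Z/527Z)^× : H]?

10

ord(56) | φ(527) = φ(17·31) = (17−1)·(31−1) = 16·30 = 480 = 2^5 · 3 · 5.
Divisors of 480: 1, 2, 3, 4, 5, 6, 8, 10, 12, 15, 16, 20, 24, 30, 32, 40, 48, 60, 80, 96, 120, 160, 240, 480.
Test each divisor d:
56^1 ≡ 56 (mod 527)
56^2 ≡ 501 (mod 527)
56^3 ≡ 125 (mod 527)
56^4 ≡ 149 (mod 527)
56^5 ≡ 439 (mod 527)
56^6 ≡ 342 (mod 527)
56^8 ≡ 67 (mod 527)
56^10 ≡ 366 (mod 527)
56^12 ≡ 497 (mod 527)
56^15 ≡ 466 (mod 527)
56^16 ≡ 273 (mod 527)
56^20 ≡ 98 (mod 527)
56^24 ≡ 373 (mod 527)
56^30 ≡ 32 (mod 527)
56^32 ≡ 222 (mod 527)
56^40 ≡ 118 (mod 527)
56^48 ≡ 1 (mod 527) ✓
So ord_527(56) = 48, hence |⟨56⟩| = 48.
The index is φ(527) / ord(56) = 480 / 48 = 10.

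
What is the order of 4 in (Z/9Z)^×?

Since 4 ∈ (Z/9Z)^×, its order divides φ(9) = φ(3^2) = 3·(3−1) = 6 = 2 · 3.
Divisors of 6: 1, 2, 3, 6.
Evaluate successive powers at the divisors of 6:
4^1 ≡ 4 (mod 9)
4^2 ≡ 7 (mod 9)
4^3 ≡ 1 (mod 9) ✓
Hence ord(4) = 3.

3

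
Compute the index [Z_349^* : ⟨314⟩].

By Lagrange's theorem, ord_349(314) divides φ(349) = 349 − 1 = 348 = 2^2 · 3 · 29.
Divisors of 348: 1, 2, 3, 4, 6, 12, 29, 58, 87, 116, 174, 348.
Test each divisor d:
314^1 ≡ 314 (mod 349)
314^2 ≡ 178 (mod 349)
314^3 ≡ 52 (mod 349)
314^4 ≡ 274 (mod 349)
314^6 ≡ 261 (mod 349)
314^12 ≡ 66 (mod 349)
314^29 ≡ 213 (mod 349)
314^58 ≡ 348 (mod 349)
314^87 ≡ 136 (mod 349)
314^116 ≡ 1 (mod 349) ✓
Thus |⟨314⟩| = ord(314) = 116.
Index = |(Z/349Z)^×| / |⟨314⟩| = 348 / 116 = 3.

3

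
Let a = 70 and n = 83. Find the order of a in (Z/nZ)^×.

41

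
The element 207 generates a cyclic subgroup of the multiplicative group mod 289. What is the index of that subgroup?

1

Since 207 ∈ (Z/289Z)^×, its order divides φ(289) = φ(17^2) = 17·(17−1) = 272 = 2^4 · 17.
Divisors of 272: 1, 2, 4, 8, 16, 17, 34, 68, 136, 272.
Compute 207^d (mod 289) for the divisors d until we hit 1:
207^1 ≡ 207 (mod 289)
207^2 ≡ 77 (mod 289)
207^4 ≡ 149 (mod 289)
207^8 ≡ 237 (mod 289)
207^16 ≡ 103 (mod 289)
207^17 ≡ 224 (mod 289)
207^34 ≡ 179 (mod 289)
207^68 ≡ 251 (mod 289)
207^136 ≡ 288 (mod 289)
207^272 ≡ 1 (mod 289) ✓
The order of 207 is 272, so the subgroup it generates has 272 elements.
The index is φ(289) / ord(207) = 272 / 272 = 1.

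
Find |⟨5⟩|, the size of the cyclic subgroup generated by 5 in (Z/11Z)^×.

5

ord(5) | φ(11) = 11 − 1 = 10 = 2 · 5.
Divisors of 10: 1, 2, 5, 10.
Compute 5^d (mod 11) for the divisors d until we hit 1:
5^1 ≡ 5 (mod 11)
5^2 ≡ 3 (mod 11)
5^5 ≡ 1 (mod 11) ✓
Therefore the multiplicative order of 5 modulo 11 is 5.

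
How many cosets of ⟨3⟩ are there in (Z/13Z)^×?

4

ord(3) | φ(13) = 13 − 1 = 12 = 2^2 · 3.
Divisors of 12: 1, 2, 3, 4, 6, 12.
Check 3^d mod 13 for each divisor in increasing order:
3^1 ≡ 3 (mod 13)
3^2 ≡ 9 (mod 13)
3^3 ≡ 1 (mod 13) ✓
So ord_13(3) = 3, hence |⟨3⟩| = 3.
The index is φ(13) / ord(3) = 12 / 3 = 4.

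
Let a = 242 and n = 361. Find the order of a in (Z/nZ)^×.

342

By Lagrange's theorem, ord_361(242) divides φ(361) = φ(19^2) = 19·(19−1) = 342 = 2 · 3^2 · 19.
Divisors of 342: 1, 2, 3, 6, 9, 18, 19, 38, 57, 114, 171, 342.
Evaluate successive powers at the divisors of 342:
242^1 ≡ 242
242^2 ≡ 82
242^3 ≡ 350
242^6 ≡ 121
242^9 ≡ 113
242^18 ≡ 134
242^19 ≡ 299
242^38 ≡ 234
242^57 ≡ 293
242^114 ≡ 292
242^171 ≡ 360
242^342 ≡ 1
So ord_361(242) = 342.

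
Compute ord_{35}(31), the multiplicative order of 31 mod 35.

6

By Lagrange's theorem, ord_35(31) divides φ(35) = φ(5·7) = (5−1)·(7−1) = 4·6 = 24 = 2^3 · 3.
Divisors of 24: 1, 2, 3, 4, 6, 8, 12, 24.
Test each divisor d:
31^1 ≡ 31 (mod 35)
31^2 ≡ 16 (mod 35)
31^3 ≡ 6 (mod 35)
31^4 ≡ 11 (mod 35)
31^6 ≡ 1 (mod 35) ✓
The smallest such exponent is 6, so the order of 31 is 6.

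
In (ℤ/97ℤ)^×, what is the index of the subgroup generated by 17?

1

ord(17) | φ(97) = 97 − 1 = 96 = 2^5 · 3.
Divisors of 96: 1, 2, 3, 4, 6, 8, 12, 16, 24, 32, 48, 96.
Compute 17^d (mod 97) for the divisors d until we hit 1:
17^1 ≡ 17 (mod 97)
17^2 ≡ 95 (mod 97)
17^3 ≡ 63 (mod 97)
17^4 ≡ 4 (mod 97)
17^6 ≡ 89 (mod 97)
17^8 ≡ 16 (mod 97)
17^12 ≡ 64 (mod 97)
17^16 ≡ 62 (mod 97)
17^24 ≡ 22 (mod 97)
17^32 ≡ 61 (mod 97)
17^48 ≡ 96 (mod 97)
17^96 ≡ 1 (mod 97) ✓
So ord_97(17) = 96, hence |⟨17⟩| = 96.
The index is φ(97) / ord(17) = 96 / 96 = 1.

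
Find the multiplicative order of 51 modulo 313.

Since 51 ∈ (Z/313Z)^×, its order divides φ(313) = 313 − 1 = 312 = 2^3 · 3 · 13.
Divisors of 312: 1, 2, 3, 4, 6, 8, 12, 13, 24, 26, 39, 52, 78, 104, 156, 312.
Test each divisor d:
51^1 ≡ 51 (mod 313)
51^2 ≡ 97 (mod 313)
51^3 ≡ 252 (mod 313)
51^4 ≡ 19 (mod 313)
51^6 ≡ 278 (mod 313)
51^8 ≡ 48 (mod 313)
51^12 ≡ 286 (mod 313)
51^13 ≡ 188 (mod 313)
51^24 ≡ 103 (mod 313)
51^26 ≡ 288 (mod 313)
51^39 ≡ 308 (mod 313)
51^52 ≡ 312 (mod 313)
51^78 ≡ 25 (mod 313)
51^104 ≡ 1 (mod 313) ✓
The smallest such exponent is 104, so the order of 51 is 104.

104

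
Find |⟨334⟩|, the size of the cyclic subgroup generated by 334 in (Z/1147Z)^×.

Since 334 ∈ (Z/1147Z)^×, its order divides φ(1147) = φ(31·37) = (31−1)·(37−1) = 30·36 = 1080 = 2^3 · 3^3 · 5.
Divisors of 1080: 1, 2, 3, 4, 5, 6, 8, 9, 10, 12, 15, 18, 20, 24, 27, 30, 36, 40, 45, 54, 60, 72, 90, 108, 120, 135, 180, 216, 270, 360, 540, 1080.
Test each divisor d:
334^1 ≡ 334 (mod 1147)
334^2 ≡ 297 (mod 1147)
334^3 ≡ 556 (mod 1147)
334^4 ≡ 1037 (mod 1147)
334^5 ≡ 1111 (mod 1147)
334^6 ≡ 593 (mod 1147)
334^8 ≡ 630 (mod 1147)
334^9 ≡ 519 (mod 1147)
334^10 ≡ 149 (mod 1147)
334^12 ≡ 667 (mod 1147)
334^15 ≡ 371 (mod 1147)
334^18 ≡ 963 (mod 1147)
334^20 ≡ 408 (mod 1147)
334^24 ≡ 1000 (mod 1147)
334^27 ≡ 852 (mod 1147)
334^30 ≡ 1 (mod 1147) ✓
So ord_1147(334) = 30.

30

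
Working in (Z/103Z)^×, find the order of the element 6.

By Lagrange's theorem, ord_103(6) divides φ(103) = 103 − 1 = 102 = 2 · 3 · 17.
Divisors of 102: 1, 2, 3, 6, 17, 34, 51, 102.
Test each divisor d:
6^1 ≡ 6 (mod 103)
6^2 ≡ 36 (mod 103)
6^3 ≡ 10 (mod 103)
6^6 ≡ 100 (mod 103)
6^17 ≡ 47 (mod 103)
6^34 ≡ 46 (mod 103)
6^51 ≡ 102 (mod 103)
6^102 ≡ 1 (mod 103) ✓
The smallest such exponent is 102, so the order of 6 is 102.

102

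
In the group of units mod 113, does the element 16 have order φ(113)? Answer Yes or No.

No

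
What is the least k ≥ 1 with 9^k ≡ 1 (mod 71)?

The order of 9 must divide φ(71) = 71 − 1 = 70 = 2 · 5 · 7.
Divisors of 70: 1, 2, 5, 7, 10, 14, 35, 70.
Evaluate successive powers at the divisors of 70:
9^1 ≡ 9
9^2 ≡ 10
9^5 ≡ 48
9^7 ≡ 54
9^10 ≡ 32
9^14 ≡ 5
9^35 ≡ 1
So ord_71(9) = 35.

35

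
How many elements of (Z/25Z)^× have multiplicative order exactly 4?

φ(25) = φ(5^2) = 5·(5−1) = 20 = 2^2 · 5.
Since (Z/25Z)^× is cyclic of order 20, the number of elements of order d is φ(d) when d | 20 and 0 otherwise.
4 = 2^2 divides 20, and φ(4) = 2.

2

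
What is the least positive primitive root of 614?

φ(614) = φ(2)·φ(307) = 1·306 = 306 = 2 · 3^2 · 17.
Test candidates g = 2, 3, … against the prime factors q ∈ {2, 3, 17} of φ(614): g is a generator iff g^(306/q) ≢ 1 for every such q.
g = 2: gcd(2, 614) = 2 > 1, not a unit — skip.
g = 3: 3^153 ≡ 613; 3^102 ≡ 1 — hits 1, so not a primitive root.
g = 4: gcd(4, 614) = 2 > 1, not a unit — skip.
g = 5: 5^153 ≡ 613; 5^102 ≡ 289; 5^18 ≡ 81 — none is 1, so 5 is a primitive root.
So 5 is the smallest generator of (Z/614Z)^×.

5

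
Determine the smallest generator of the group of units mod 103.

5

φ(103) = 103 − 1 = 102 = 2 · 3 · 17.
g is a primitive root iff g^(102/q) ≢ 1 (mod 103) for each prime q ∈ {2, 3, 17}.
g = 2: 2^51 ≡ 1 — hits 1, so not a primitive root.
g = 3: 3^51 ≡ 102; 3^34 ≡ 1 — hits 1, so not a primitive root.
g = 4: 4^51 ≡ 1 — hits 1, so not a primitive root.
g = 5: 5^51 ≡ 102; 5^34 ≡ 56; 5^6 ≡ 72 — none is 1, so 5 is a primitive root.
The smallest primitive root modulo 103 is 5.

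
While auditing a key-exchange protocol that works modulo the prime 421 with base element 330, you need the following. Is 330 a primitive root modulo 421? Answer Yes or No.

φ(421) = 421 − 1 = 420 = 2^2 · 3 · 5 · 7.
330 is a primitive root mod 421 iff 330^(φ(421)/q) ≢ 1 for every prime q | φ(421), i.e. q ∈ {2, 3, 5, 7}.
330^210 ≡ 420 (mod 421)  [q = 2: ≢ 1 ✓]
330^140 ≡ 1 (mod 421)  [q = 3: ≡ 1 ✗]
330^84 ≡ 252 (mod 421)  [q = 5: ≢ 1 ✓]
330^60 ≡ 75 (mod 421)  [q = 7: ≢ 1 ✓]
Since 330^140 ≡ 1, the order of 330 divides 140 < 420, so 330 is not a primitive root.

No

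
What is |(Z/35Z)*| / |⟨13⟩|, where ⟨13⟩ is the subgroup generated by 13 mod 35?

6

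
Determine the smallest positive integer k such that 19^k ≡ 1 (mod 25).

The order of 19 must divide φ(25) = φ(5^2) = 5·(5−1) = 20 = 2^2 · 5.
Divisors of 20: 1, 2, 4, 5, 10, 20.
Test each divisor d:
19^1 ≡ 19
19^2 ≡ 11
19^4 ≡ 21
19^5 ≡ 24
19^10 ≡ 1
Hence ord(19) = 10.

10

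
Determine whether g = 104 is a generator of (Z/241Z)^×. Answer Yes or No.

Yes

φ(241) = 241 − 1 = 240 = 2^4 · 3 · 5.
It suffices to check that the order of 104 is not a proper divisor of 240: compute 104^(240/q) for q ∈ {2, 3, 5}.
104^120 ≡ 240 (mod 241)  [q = 2: ≢ 1 ✓]
104^80 ≡ 225 (mod 241)  [q = 3: ≢ 1 ✓]
104^48 ≡ 87 (mod 241)  [q = 5: ≢ 1 ✓]
All checks pass, so 104 has order 240 and is a primitive root modulo 241.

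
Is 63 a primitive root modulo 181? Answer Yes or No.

φ(181) = 181 − 1 = 180 = 2^2 · 3^2 · 5.
It suffices to check that the order of 63 is not a proper divisor of 180: compute 63^(180/q) for q ∈ {2, 3, 5}.
63^90 ≡ 180 (mod 181)  [q = 2: ≢ 1 ✓]
63^60 ≡ 48 (mod 181)  [q = 3: ≢ 1 ✓]
63^36 ≡ 42 (mod 181)  [q = 5: ≢ 1 ✓]
None equal 1, so ord_181(63) = 180: 63 is a primitive root.

Yes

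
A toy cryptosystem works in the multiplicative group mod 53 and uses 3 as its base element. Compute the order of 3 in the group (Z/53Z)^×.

Since 3 ∈ (Z/53Z)^×, its order divides φ(53) = 53 − 1 = 52 = 2^2 · 13.
Divisors of 52: 1, 2, 4, 13, 26, 52.
Evaluate successive powers at the divisors of 52:
3^1 ≡ 3
3^2 ≡ 9
3^4 ≡ 28
3^13 ≡ 30
3^26 ≡ 52
3^52 ≡ 1
So ord_53(3) = 52.

52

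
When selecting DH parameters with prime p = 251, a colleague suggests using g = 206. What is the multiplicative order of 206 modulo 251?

250

The order of 206 must divide φ(251) = 251 − 1 = 250 = 2 · 5^3.
Divisors of 250: 1, 2, 5, 10, 25, 50, 125, 250.
Check 206^d mod 251 for each divisor in increasing order:
206^1 ≡ 206
206^2 ≡ 17
206^5 ≡ 47
206^10 ≡ 201
206^25 ≡ 32
206^50 ≡ 20
206^125 ≡ 250
206^250 ≡ 1
Hence ord(206) = 250.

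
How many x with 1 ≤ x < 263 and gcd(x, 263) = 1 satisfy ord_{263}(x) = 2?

φ(263) = 263 − 1 = 262 = 2 · 131.
In a cyclic group of order 262, there are φ(d) elements of order d for each divisor d of 262, and zero for non-divisors.
2 | 262, and φ(2) = 2 − 1 = 1.

1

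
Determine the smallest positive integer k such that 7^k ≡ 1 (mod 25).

4

By Lagrange's theorem, ord_25(7) divides φ(25) = φ(5^2) = 5·(5−1) = 20 = 2^2 · 5.
Divisors of 20: 1, 2, 4, 5, 10, 20.
Compute 7^d (mod 25) for the divisors d until we hit 1:
7^1 ≡ 7 (mod 25)
7^2 ≡ 24 (mod 25)
7^4 ≡ 1 (mod 25) ✓
The smallest such exponent is 4, so the order of 7 is 4.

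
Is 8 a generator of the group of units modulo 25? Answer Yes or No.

Yes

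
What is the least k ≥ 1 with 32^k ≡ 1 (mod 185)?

36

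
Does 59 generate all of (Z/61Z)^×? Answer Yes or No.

Yes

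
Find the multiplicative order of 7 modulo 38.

3

By Lagrange's theorem, ord_38(7) divides φ(38) = φ(2)·φ(19) = 1·18 = 18 = 2 · 3^2.
Divisors of 18: 1, 2, 3, 6, 9, 18.
Check 7^d mod 38 for each divisor in increasing order:
7^1 ≡ 7
7^2 ≡ 11
7^3 ≡ 1
So ord_38(7) = 3.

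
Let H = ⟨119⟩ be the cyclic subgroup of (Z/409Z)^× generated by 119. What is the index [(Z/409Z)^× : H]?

3

By Lagrange's theorem, ord_409(119) divides φ(409) = 409 − 1 = 408 = 2^3 · 3 · 17.
Divisors of 408: 1, 2, 3, 4, 6, 8, 12, 17, 24, 34, 51, 68, 102, 136, 204, 408.
Compute 119^d (mod 409) for the divisors d until we hit 1:
119^1 ≡ 119
119^2 ≡ 255
119^3 ≡ 79
119^4 ≡ 403
119^6 ≡ 106
119^8 ≡ 36
119^12 ≡ 193
119^17 ≡ 31
119^24 ≡ 30
119^34 ≡ 143
119^51 ≡ 343
119^68 ≡ 408
119^102 ≡ 266
119^136 ≡ 1
The order of 119 is 136, so the subgroup it generates has 136 elements.
The index is φ(409) / ord(119) = 408 / 136 = 3.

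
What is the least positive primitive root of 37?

2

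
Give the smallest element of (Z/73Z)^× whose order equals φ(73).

φ(73) = 73 − 1 = 72 = 2^3 · 3^2.
g is a primitive root iff g^(72/q) ≢ 1 (mod 73) for each prime q ∈ {2, 3}.
g = 2: 2^36 ≡ 1 — hits 1, so not a primitive root.
g = 3: 3^36 ≡ 1 — hits 1, so not a primitive root.
g = 4: 4^36 ≡ 1 — hits 1, so not a primitive root.
g = 5: 5^36 ≡ 72; 5^24 ≡ 8 — none is 1, so 5 is a primitive root.
Hence the least primitive root of 73 is 5.

5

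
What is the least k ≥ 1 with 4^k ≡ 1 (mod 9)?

3

ord(4) | φ(9) = φ(3^2) = 3·(3−1) = 6 = 2 · 3.
Divisors of 6: 1, 2, 3, 6.
Evaluate successive powers at the divisors of 6:
4^1 ≡ 4 (mod 9)
4^2 ≡ 7 (mod 9)
4^3 ≡ 1 (mod 9) ✓
So ord_9(4) = 3.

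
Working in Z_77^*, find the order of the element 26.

By Lagrange's theorem, ord_77(26) divides φ(77) = φ(7·11) = (7−1)·(11−1) = 6·10 = 60 = 2^2 · 3 · 5.
Divisors of 60: 1, 2, 3, 4, 5, 6, 10, 12, 15, 20, 30, 60.
Check 26^d mod 77 for each divisor in increasing order:
26^1 ≡ 26 (mod 77)
26^2 ≡ 60 (mod 77)
26^3 ≡ 20 (mod 77)
26^4 ≡ 58 (mod 77)
26^5 ≡ 45 (mod 77)
26^6 ≡ 15 (mod 77)
26^10 ≡ 23 (mod 77)
26^12 ≡ 71 (mod 77)
26^15 ≡ 34 (mod 77)
26^20 ≡ 67 (mod 77)
26^30 ≡ 1 (mod 77) ✓
Therefore the multiplicative order of 26 modulo 77 is 30.

30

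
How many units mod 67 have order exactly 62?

φ(67) = 67 − 1 = 66 = 2 · 3 · 11.
(Z/67Z)^× is cyclic (|G| = 66); a cyclic group of order m has exactly φ(d) elements of each order d | m, and none otherwise.
Here 66 is not a multiple of 62, so there are no elements of order 62.

0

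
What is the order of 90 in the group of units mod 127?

The order of 90 must divide φ(127) = 127 − 1 = 126 = 2 · 3^2 · 7.
Divisors of 126: 1, 2, 3, 6, 7, 9, 14, 18, 21, 42, 63, 126.
Evaluate successive powers at the divisors of 126:
90^1 ≡ 90 (mod 127)
90^2 ≡ 99 (mod 127)
90^3 ≡ 20 (mod 127)
90^6 ≡ 19 (mod 127)
90^7 ≡ 59 (mod 127)
90^9 ≡ 126 (mod 127)
90^14 ≡ 52 (mod 127)
90^18 ≡ 1 (mod 127) ✓
Hence ord(90) = 18.

18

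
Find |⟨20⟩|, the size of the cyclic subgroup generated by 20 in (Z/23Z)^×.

22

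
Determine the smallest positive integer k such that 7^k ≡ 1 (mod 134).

By Lagrange's theorem, ord_134(7) divides φ(134) = φ(2)·φ(67) = 1·66 = 66 = 2 · 3 · 11.
Divisors of 66: 1, 2, 3, 6, 11, 22, 33, 66.
Compute 7^d (mod 134) for the divisors d until we hit 1:
7^1 ≡ 7 (mod 134)
7^2 ≡ 49 (mod 134)
7^3 ≡ 75 (mod 134)
7^6 ≡ 131 (mod 134)
7^11 ≡ 97 (mod 134)
7^22 ≡ 29 (mod 134)
7^33 ≡ 133 (mod 134)
7^66 ≡ 1 (mod 134) ✓
Hence ord(7) = 66.

66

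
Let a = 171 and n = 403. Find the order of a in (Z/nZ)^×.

60

Since 171 ∈ (Z/403Z)^×, its order divides φ(403) = φ(13·31) = (13−1)·(31−1) = 12·30 = 360 = 2^3 · 3^2 · 5.
Divisors of 360: 1, 2, 3, 4, 5, 6, 8, 9, 10, 12, 15, 18, 20, 24, 30, 36, 40, 45, 60, 72, 90, 120, 180, 360.
Test each divisor d:
171^1 ≡ 171
171^2 ≡ 225
171^3 ≡ 190
171^4 ≡ 250
171^5 ≡ 32
171^6 ≡ 233
171^8 ≡ 35
171^9 ≡ 343
171^10 ≡ 218
171^12 ≡ 287
171^15 ≡ 125
171^18 ≡ 376
171^20 ≡ 373
171^24 ≡ 157
171^30 ≡ 311
171^36 ≡ 326
171^40 ≡ 94
171^45 ≡ 187
171^60 ≡ 1
The smallest such exponent is 60, so the order of 171 is 60.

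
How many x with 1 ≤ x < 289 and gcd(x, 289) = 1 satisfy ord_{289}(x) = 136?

φ(289) = φ(17^2) = 17·(17−1) = 272 = 2^4 · 17.
In a cyclic group of order 272, there are φ(d) elements of order d for each divisor d of 272, and zero for non-divisors.
136 = 2^3 · 17 divides 272, and φ(136) = 64.

64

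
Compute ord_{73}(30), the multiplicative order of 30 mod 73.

By Lagrange's theorem, ord_73(30) divides φ(73) = 73 − 1 = 72 = 2^3 · 3^2.
Divisors of 72: 1, 2, 3, 4, 6, 8, 9, 12, 18, 24, 36, 72.
Check 30^d mod 73 for each divisor in increasing order:
30^1 ≡ 30 (mod 73)
30^2 ≡ 24 (mod 73)
30^3 ≡ 63 (mod 73)
30^4 ≡ 65 (mod 73)
30^6 ≡ 27 (mod 73)
30^8 ≡ 64 (mod 73)
30^9 ≡ 22 (mod 73)
30^12 ≡ 72 (mod 73)
30^18 ≡ 46 (mod 73)
30^24 ≡ 1 (mod 73) ✓
The smallest such exponent is 24, so the order of 30 is 24.

24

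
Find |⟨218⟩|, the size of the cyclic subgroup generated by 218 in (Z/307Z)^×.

By Lagrange's theorem, ord_307(218) divides φ(307) = 307 − 1 = 306 = 2 · 3^2 · 17.
Divisors of 306: 1, 2, 3, 6, 9, 17, 18, 34, 51, 102, 153, 306.
Check 218^d mod 307 for each divisor in increasing order:
218^1 ≡ 218 (mod 307)
218^2 ≡ 246 (mod 307)
218^3 ≡ 210 (mod 307)
218^6 ≡ 199 (mod 307)
218^9 ≡ 38 (mod 307)
218^17 ≡ 139 (mod 307)
218^18 ≡ 216 (mod 307)
218^34 ≡ 287 (mod 307)
218^51 ≡ 290 (mod 307)
218^102 ≡ 289 (mod 307)
218^153 ≡ 306 (mod 307)
218^306 ≡ 1 (mod 307) ✓
So ord_307(218) = 306.

306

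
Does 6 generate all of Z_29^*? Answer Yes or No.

No

φ(29) = 29 − 1 = 28 = 2^2 · 7.
It suffices to check that the order of 6 is not a proper divisor of 28: compute 6^(28/q) for q ∈ {2, 7}.
6^14 ≡ 1 (mod 29)  [q = 2: ≡ 1 ✗]
6^4 ≡ 20 (mod 29)  [q = 7: ≢ 1 ✓]
Since 6^14 ≡ 1, the order of 6 divides 14 < 28, so 6 is not a primitive root.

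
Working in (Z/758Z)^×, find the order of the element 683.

189

By Lagrange's theorem, ord_758(683) divides φ(758) = φ(2)·φ(379) = 1·378 = 378 = 2 · 3^3 · 7.
Divisors of 378: 1, 2, 3, 6, 7, 9, 14, 18, 21, 27, 42, 54, 63, 126, 189, 378.
Check 683^d mod 758 for each divisor in increasing order:
683^1 ≡ 683
683^2 ≡ 319
683^3 ≡ 331
683^6 ≡ 409
683^7 ≡ 403
683^9 ≡ 455
683^14 ≡ 197
683^18 ≡ 91
683^21 ≡ 559
683^27 ≡ 473
683^42 ≡ 185
683^54 ≡ 119
683^63 ≡ 327
683^126 ≡ 51
683^189 ≡ 1
The smallest such exponent is 189, so the order of 683 is 189.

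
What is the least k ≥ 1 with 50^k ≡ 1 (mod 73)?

ord(50) | φ(73) = 73 − 1 = 72 = 2^3 · 3^2.
Divisors of 72: 1, 2, 3, 4, 6, 8, 9, 12, 18, 24, 36, 72.
Evaluate successive powers at the divisors of 72:
50^1 ≡ 50 (mod 73)
50^2 ≡ 18 (mod 73)
50^3 ≡ 24 (mod 73)
50^4 ≡ 32 (mod 73)
50^6 ≡ 65 (mod 73)
50^8 ≡ 2 (mod 73)
50^9 ≡ 27 (mod 73)
50^12 ≡ 64 (mod 73)
50^18 ≡ 72 (mod 73)
50^24 ≡ 8 (mod 73)
50^36 ≡ 1 (mod 73) ✓
The smallest such exponent is 36, so the order of 50 is 36.

36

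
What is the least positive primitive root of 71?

7

φ(71) = 71 − 1 = 70 = 2 · 5 · 7.
g is a primitive root iff g^(70/q) ≢ 1 (mod 71) for each prime q ∈ {2, 5, 7}.
g = 2: 2^35 ≡ 1 — hits 1, so not a primitive root.
g = 3: 3^35 ≡ 1 — hits 1, so not a primitive root.
g = 4: 4^35 ≡ 1 — hits 1, so not a primitive root.
g = 5: 5^35 ≡ 1 — hits 1, so not a primitive root.
g = 6: 6^35 ≡ 1 — hits 1, so not a primitive root.
g = 7: 7^35 ≡ 70; 7^14 ≡ 54; 7^10 ≡ 45 — none is 1, so 7 is a primitive root.
The smallest primitive root modulo 71 is 7.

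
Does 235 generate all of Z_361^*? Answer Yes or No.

No

φ(361) = φ(19^2) = 19·(19−1) = 342 = 2 · 3^2 · 19.
An element g generates (Z/361Z)^× iff g^(342/q) ≢ 1 (mod 361) for each prime q ∈ {2, 3, 19}.
235^171 ≡ 1 (mod 361)  [q = 2: ≡ 1 ✗]
235^114 ≡ 1 (mod 361)  [q = 3: ≡ 1 ✗]
235^18 ≡ 267 (mod 361)  [q = 19: ≢ 1 ✓]
Since 235^171 ≡ 1, the order of 235 divides 171 < 342, so 235 is not a primitive root.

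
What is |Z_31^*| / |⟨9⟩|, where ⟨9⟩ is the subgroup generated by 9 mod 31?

2

The order of 9 must divide φ(31) = 31 − 1 = 30 = 2 · 3 · 5.
Divisors of 30: 1, 2, 3, 5, 6, 10, 15, 30.
Compute 9^d (mod 31) for the divisors d until we hit 1:
9^1 ≡ 9 (mod 31)
9^2 ≡ 19 (mod 31)
9^3 ≡ 16 (mod 31)
9^5 ≡ 25 (mod 31)
9^6 ≡ 8 (mod 31)
9^10 ≡ 5 (mod 31)
9^15 ≡ 1 (mod 31) ✓
Thus |⟨9⟩| = ord(9) = 15.
[(Z/31Z)^× : ⟨9⟩] = 30/15 = 2.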